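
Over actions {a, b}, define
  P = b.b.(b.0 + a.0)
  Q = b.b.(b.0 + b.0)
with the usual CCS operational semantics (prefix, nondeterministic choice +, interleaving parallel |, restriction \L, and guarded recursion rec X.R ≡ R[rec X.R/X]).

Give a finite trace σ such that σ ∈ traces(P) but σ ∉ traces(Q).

P's transition system — 4 states:
  u0 = b.b.(b.0 + a.0) → -b-> u1
  u1 = b.(b.0 + a.0) → -b-> u2
  u2 = b.0 + a.0 → -a-> u3, -b-> u3
  u3 = 0 → ∅
Q's transition system — 4 states:
  v0 = b.b.(b.0 + b.0) → -b-> v1
  v1 = b.(b.0 + b.0) → -b-> v2
  v2 = b.0 + b.0 → -b-> v3
  v3 = 0 → ∅
Trace ⟨bba⟩ through P, begin at {u0}:
  after b @ step 1: {u1}
  after b @ step 2: {u2}
  after a @ step 3: {u3}
  — P admits the full trace.
Trace ⟨bba⟩ through Q, begin at {v0}:
  after b @ step 1: {v1}
  after b @ step 2: {v2}
  after a @ step 3: ∅ (Q stuck)

bba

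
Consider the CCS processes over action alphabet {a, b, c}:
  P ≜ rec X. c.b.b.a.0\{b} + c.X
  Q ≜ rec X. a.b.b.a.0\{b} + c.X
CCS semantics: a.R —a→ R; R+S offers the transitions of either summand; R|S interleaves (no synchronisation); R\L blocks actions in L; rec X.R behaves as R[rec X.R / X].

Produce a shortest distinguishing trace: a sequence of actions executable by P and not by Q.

Reachable graph of P (5 states):
  m0 = rec X. c.b.b.a.0\{b} + c.X :: -c-> m0, -c-> m1
  m1 = b.b.a.0\{b} :: -b-> m2
  m2 = b.a.0\{b} :: -b-> m3
  m3 = a.0\{b} :: -a-> m4
  m4 = 0\{b} :: deadlocked
Reachable graph of Q (5 states):
  n0 = rec X. a.b.b.a.0\{b} + c.X :: -a-> n1, -c-> n0
  n1 = b.b.a.0\{b} :: -b-> n2
  n2 = b.a.0\{b} :: -b-> n3
  n3 = a.0\{b} :: -a-> n4
  n4 = 0\{b} :: deadlocked
Run σ = ⟨cb⟩ on P: start {m0}
  step 1 (c): {m0, m1}
  step 2 (b): {m2}
  P completes σ.
Run σ = ⟨cb⟩ on Q: start {n0}
  step 1 (c): {n0}
  step 2 (b): ∅ (Q stuck)

cb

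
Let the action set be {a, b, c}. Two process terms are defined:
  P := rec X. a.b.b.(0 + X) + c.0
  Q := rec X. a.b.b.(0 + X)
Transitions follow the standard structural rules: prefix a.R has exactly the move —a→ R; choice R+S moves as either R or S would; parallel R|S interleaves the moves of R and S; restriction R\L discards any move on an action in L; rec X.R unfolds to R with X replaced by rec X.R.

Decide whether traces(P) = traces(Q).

Reachable graph of P (5 states):
  p0 = rec X. a.b.b.(0 + X) + c.0 → —a→ p1, —c→ p2
  p1 = b.b.(0 + (rec X. a.b.b.(0 + X) + c.0)) → —b→ p3
  p2 = 0 → ·
  p3 = b.(0 + (rec X. a.b.b.(0 + X) + c.0)) → —b→ p4
  p4 = 0 + (rec X. a.b.b.(0 + X) + c.0) → —a→ p1, —c→ p2
Reachable graph of Q (4 states):
  q0 = rec X. a.b.b.(0 + X) → —a→ q1
  q1 = b.b.(0 + (rec X. a.b.b.(0 + X))) → —b→ q2
  q2 = b.(0 + (rec X. a.b.b.(0 + X))) → —b→ q3
  q3 = 0 + (rec X. a.b.b.(0 + X)) → —a→ q1
Trace ⟨c⟩ through P, begin at {p0}:
  step 1 (c): {p2}
  — P admits the full trace.
Trace ⟨c⟩ through Q, begin at {q0}:
  step 1 (c): ∅  — Q cannot continue

trace-distinct — witness ⟨c⟩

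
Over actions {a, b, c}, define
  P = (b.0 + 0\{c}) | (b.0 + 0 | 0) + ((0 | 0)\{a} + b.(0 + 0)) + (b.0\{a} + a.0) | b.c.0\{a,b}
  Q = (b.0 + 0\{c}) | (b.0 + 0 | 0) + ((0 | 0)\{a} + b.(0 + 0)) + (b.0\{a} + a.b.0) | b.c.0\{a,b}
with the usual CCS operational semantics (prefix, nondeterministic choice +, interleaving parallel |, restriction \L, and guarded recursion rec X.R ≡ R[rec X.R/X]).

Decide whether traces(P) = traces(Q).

P's transition system — 13 states:
  s0 = (b.0 + 0\{c}) | (b.0 + 0 | 0) + ((0 | 0)\{a} + b.(0 + 0)) + (b.0\{a} + a.0) | b.c.0\{a,b} ⊢ --a--▸ s1, --b--▸ s2, --b--▸ s3, --b--▸ s4, --b--▸ s5, --b--▸ s6
  s1 = 0 | b.c.0\{a,b} ⊢ --b--▸ s7
  s2 = (b.0 + 0\{c}) | 0 ⊢ --b--▸ s8
  s3 = (b.0\{a} + a.0) | c.0\{a,b} ⊢ --a--▸ s7, --b--▸ s9, --c--▸ s10
  s4 = 0 + 0 ⊢ deadlocked
  s5 = 0 | (b.0 + 0 | 0) ⊢ --b--▸ s8
  s6 = 0\{a} | b.c.0\{a,b} ⊢ --b--▸ s9
  s7 = 0 | c.0\{a,b} ⊢ --c--▸ s11
  s8 = 0 | 0 ⊢ deadlocked
  s9 = 0\{a} | c.0\{a,b} ⊢ --c--▸ s12
  s10 = (b.0\{a} + a.0) | 0\{a,b} ⊢ --a--▸ s11, --b--▸ s12
  s11 = 0 | 0\{a,b} ⊢ deadlocked
  s12 = 0\{a} | 0\{a,b} ⊢ deadlocked
Q's transition system — 16 states:
  t0 = (b.0 + 0\{c}) | (b.0 + 0 | 0) + ((0 | 0)\{a} + b.(0 + 0)) + (b.0\{a} + a.b.0) | b.c.0\{a,b} ⊢ --a--▸ t1, --b--▸ t2, --b--▸ t3, --b--▸ t4, --b--▸ t5, --b--▸ t6
  t1 = b.0 | b.c.0\{a,b} ⊢ --b--▸ t7, --b--▸ t8
  t2 = (b.0 + 0\{c}) | 0 ⊢ --b--▸ t9
  t3 = (b.0\{a} + a.b.0) | c.0\{a,b} ⊢ --a--▸ t8, --b--▸ t10, --c--▸ t11
  t4 = 0 + 0 ⊢ deadlocked
  t5 = 0 | (b.0 + 0 | 0) ⊢ --b--▸ t9
  t6 = 0\{a} | b.c.0\{a,b} ⊢ --b--▸ t10
  t7 = 0 | b.c.0\{a,b} ⊢ --b--▸ t12
  t8 = b.0 | c.0\{a,b} ⊢ --b--▸ t12, --c--▸ t13
  t9 = 0 | 0 ⊢ deadlocked
  t10 = 0\{a} | c.0\{a,b} ⊢ --c--▸ t14
  t11 = (b.0\{a} + a.b.0) | 0\{a,b} ⊢ --a--▸ t13, --b--▸ t14
  t12 = 0 | c.0\{a,b} ⊢ --c--▸ t15
  t13 = b.0 | 0\{a,b} ⊢ --b--▸ t15
  t14 = 0\{a} | 0\{a,b} ⊢ deadlocked
  t15 = 0 | 0\{a,b} ⊢ deadlocked
Run σ = ⟨abb⟩ on Q: start {t0}
  after a @ step 1: {t1}
  after b @ step 2: {t7, t8}
  after b @ step 3: {t12}
  Q completes σ.
Run σ = ⟨abb⟩ on P: start {s0}
  after a @ step 1: {s1}
  after b @ step 2: {s7}
  after b @ step 3: no successor for P

NO — witness ⟨abb⟩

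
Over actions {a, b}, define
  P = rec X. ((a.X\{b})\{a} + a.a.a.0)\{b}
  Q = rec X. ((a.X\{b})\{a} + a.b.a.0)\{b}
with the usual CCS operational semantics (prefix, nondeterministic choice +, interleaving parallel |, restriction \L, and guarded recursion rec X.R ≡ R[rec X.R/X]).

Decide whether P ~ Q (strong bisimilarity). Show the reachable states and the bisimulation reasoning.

P's transition system — 4 states:
  p0 = rec X. ((a.X\{b})\{a} + a.a.a.0)\{b} :: --a--▸ p1
  p1 = (a.a.0)\{b} :: --a--▸ p2
  p2 = (a.0)\{b} :: --a--▸ p3
  p3 = 0\{b} :: ∅
Q's transition system — 2 states:
  q0 = rec X. ((a.X\{b})\{a} + a.b.a.0)\{b} :: --a--▸ q1
  q1 = (b.a.0)\{b} :: ∅
Coarsest stable partition (strong bisimilarity classes):
  B0 = {p0}
  B1 = {p1}
  B2 = {p2, q0}
  B3 = {p3, q1}
p0 ∈ B0, q0 ∈ B2 → different blocks

NO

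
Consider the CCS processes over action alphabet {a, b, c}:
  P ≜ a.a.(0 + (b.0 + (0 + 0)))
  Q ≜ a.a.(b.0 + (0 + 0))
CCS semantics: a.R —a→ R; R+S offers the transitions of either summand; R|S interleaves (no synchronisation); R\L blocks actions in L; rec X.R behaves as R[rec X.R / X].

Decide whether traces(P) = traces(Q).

Reachable graph of P (4 states):
  p0 = a.a.(0 + (b.0 + (0 + 0))) ⊢ ··a··> p1
  p1 = a.(0 + (b.0 + (0 + 0))) ⊢ ··a··> p2
  p2 = 0 + (b.0 + (0 + 0)) ⊢ ··b··> p3
  p3 = 0 ⊢ (no moves)
Reachable graph of Q (4 states):
  q0 = a.a.(b.0 + (0 + 0)) ⊢ ··a··> q1
  q1 = a.(b.0 + (0 + 0)) ⊢ ··a··> q2
  q2 = b.0 + (0 + 0) ⊢ ··b··> q3
  q3 = 0 ⊢ (no moves)
Bisimilarity quotient blocks:
  B0 = {p0, q0}
  B1 = {p1, q1}
  B2 = {p2, q2}
  B3 = {p3, q3}
p0 ∈ B0, q0 ∈ B0 → same block
Bisimilar ⇒ trace-equivalent.

YES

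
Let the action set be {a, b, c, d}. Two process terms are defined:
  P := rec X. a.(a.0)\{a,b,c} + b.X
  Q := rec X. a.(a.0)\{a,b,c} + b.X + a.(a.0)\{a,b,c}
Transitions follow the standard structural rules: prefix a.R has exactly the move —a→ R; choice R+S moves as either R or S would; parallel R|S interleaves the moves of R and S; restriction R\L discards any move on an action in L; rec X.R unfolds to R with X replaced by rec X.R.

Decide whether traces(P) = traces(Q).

traces(P) = traces(Q)

Reachable graph of P (2 states):
  u0 = rec X. a.(a.0)\{a,b,c} + b.X :: -a-> u1, -b-> u0
  u1 = (a.0)\{a,b,c} :: ·
Reachable graph of Q (2 states):
  v0 = rec X. a.(a.0)\{a,b,c} + b.X + a.(a.0)\{a,b,c} :: -a-> v1, -b-> v0
  v1 = (a.0)\{a,b,c} :: ·
Bisimilarity quotient blocks:
  B0 = {u0, v0}
  B1 = {u1, v1}
u0 ∈ B0, v0 ∈ B0 → same block
Bisimilar ⇒ trace-equivalent.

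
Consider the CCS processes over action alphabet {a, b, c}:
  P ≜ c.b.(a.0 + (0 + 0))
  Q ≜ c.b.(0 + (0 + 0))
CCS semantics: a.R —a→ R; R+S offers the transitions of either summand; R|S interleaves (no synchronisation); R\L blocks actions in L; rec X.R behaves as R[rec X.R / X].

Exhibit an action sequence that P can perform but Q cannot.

P's transition system — 4 states:
  p0 = c.b.(a.0 + (0 + 0)) ⊢ -c-> p1
  p1 = b.(a.0 + (0 + 0)) ⊢ -b-> p2
  p2 = a.0 + (0 + 0) ⊢ -a-> p3
  p3 = 0 ⊢ ·
Q's transition system — 3 states:
  q0 = c.b.(0 + (0 + 0)) ⊢ -c-> q1
  q1 = b.(0 + (0 + 0)) ⊢ -b-> q2
  q2 = 0 + (0 + 0) ⊢ ·
Run σ = ⟨cba⟩ on P: start {p0}
  step 1 (c): {p1}
  step 2 (b): {p2}
  step 3 (a): {p3}
  — P admits the full trace.
Run σ = ⟨cba⟩ on Q: start {q0}
  step 1 (c): {q1}
  step 2 (b): {q2}
  step 3 (a): no successor for Q

cba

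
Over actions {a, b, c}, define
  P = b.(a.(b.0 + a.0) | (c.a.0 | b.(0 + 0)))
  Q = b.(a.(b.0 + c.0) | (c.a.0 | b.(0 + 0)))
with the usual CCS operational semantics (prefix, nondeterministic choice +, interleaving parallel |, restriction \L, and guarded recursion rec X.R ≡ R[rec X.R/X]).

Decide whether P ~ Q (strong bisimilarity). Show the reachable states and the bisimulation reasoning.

P's transition system — 19 states:
  p0 = b.(a.(b.0 + a.0) | (c.a.0 | b.(0 + 0))) has moves ··b··> p1
  p1 = a.(b.0 + a.0) | (c.a.0 | b.(0 + 0)) has moves ··a··> p2, ··b··> p3, ··c··> p4
  p2 = (b.0 + a.0) | (c.a.0 | b.(0 + 0)) has moves ··a··> p5, ··b··> p5, ··b··> p6, ··c··> p7
  p3 = a.(b.0 + a.0) | (c.a.0 | (0 + 0)) has moves ··a··> p6, ··c··> p8
  p4 = a.(b.0 + a.0) | (a.0 | b.(0 + 0)) has moves ··a··> p7, ··a··> p9, ··b··> p8
  p5 = 0 | (c.a.0 | b.(0 + 0)) has moves ··b··> p10, ··c··> p11
  p6 = (b.0 + a.0) | (c.a.0 | (0 + 0)) has moves ··a··> p10, ··b··> p10, ··c··> p12
  p7 = (b.0 + a.0) | (a.0 | b.(0 + 0)) has moves ··a··> p11, ··a··> p13, ··b··> p11, ··b··> p12
  p8 = a.(b.0 + a.0) | (a.0 | (0 + 0)) has moves ··a··> p12, ··a··> p14
  p9 = a.(b.0 + a.0) | (0 | b.(0 + 0)) has moves ··a··> p13, ··b··> p14
  p10 = 0 | (c.a.0 | (0 + 0)) has moves ··c··> p15
  p11 = 0 | (a.0 | b.(0 + 0)) has moves ··a··> p16, ··b··> p15
  p12 = (b.0 + a.0) | (a.0 | (0 + 0)) has moves ··a··> p15, ··a··> p17, ··b··> p15
  p13 = (b.0 + a.0) | (0 | b.(0 + 0)) has moves ··a··> p16, ··b··> p16, ··b··> p17
  p14 = a.(b.0 + a.0) | (0 | (0 + 0)) has moves ··a··> p17
  p15 = 0 | (a.0 | (0 + 0)) has moves ··a··> p18
  p16 = 0 | (0 | b.(0 + 0)) has moves ··b··> p18
  p17 = (b.0 + a.0) | (0 | (0 + 0)) has moves ··a··> p18, ··b··> p18
  p18 = 0 | (0 | (0 + 0)) has moves ·
Q's transition system — 19 states:
  q0 = b.(a.(b.0 + c.0) | (c.a.0 | b.(0 + 0))) has moves ··b··> q1
  q1 = a.(b.0 + c.0) | (c.a.0 | b.(0 + 0)) has moves ··a··> q2, ··b··> q3, ··c··> q4
  q2 = (b.0 + c.0) | (c.a.0 | b.(0 + 0)) has moves ··b··> q5, ··b··> q6, ··c··> q6, ··c··> q7
  q3 = a.(b.0 + c.0) | (c.a.0 | (0 + 0)) has moves ··a··> q5, ··c··> q8
  q4 = a.(b.0 + c.0) | (a.0 | b.(0 + 0)) has moves ··a··> q7, ··a··> q9, ··b··> q8
  q5 = (b.0 + c.0) | (c.a.0 | (0 + 0)) has moves ··b··> q10, ··c··> q10, ··c··> q11
  q6 = 0 | (c.a.0 | b.(0 + 0)) has moves ··b··> q10, ··c··> q12
  q7 = (b.0 + c.0) | (a.0 | b.(0 + 0)) has moves ··a··> q13, ··b··> q11, ··b··> q12, ··c··> q12
  q8 = a.(b.0 + c.0) | (a.0 | (0 + 0)) has moves ··a··> q11, ··a··> q14
  q9 = a.(b.0 + c.0) | (0 | b.(0 + 0)) has moves ··a··> q13, ··b··> q14
  q10 = 0 | (c.a.0 | (0 + 0)) has moves ··c··> q15
  q11 = (b.0 + c.0) | (a.0 | (0 + 0)) has moves ··a··> q16, ··b··> q15, ··c··> q15
  q12 = 0 | (a.0 | b.(0 + 0)) has moves ··a··> q17, ··b··> q15
  q13 = (b.0 + c.0) | (0 | b.(0 + 0)) has moves ··b··> q16, ··b··> q17, ··c··> q17
  q14 = a.(b.0 + c.0) | (0 | (0 + 0)) has moves ··a··> q16
  q15 = 0 | (a.0 | (0 + 0)) has moves ··a··> q18
  q16 = (b.0 + c.0) | (0 | (0 + 0)) has moves ··b··> q18, ··c··> q18
  q17 = 0 | (0 | b.(0 + 0)) has moves ··b··> q18
  q18 = 0 | (0 | (0 + 0)) has moves ·
Bisimilarity quotient blocks:
  B0 = {p0}
  B1 = {p1}
  B2 = {p2}
  B3 = {p5, q6}
  B4 = {p10, q10}
  B5 = {p15, q15}
  B6 = {p18, q18}
  B7 = {p11, q12}
  B8 = {p16, q17}
  B9 = {p6}
  B10 = {p12}
  B11 = {p17}
  B12 = {p7}
  B13 = {p13}
  B14 = {p3}
  B15 = {p8}
  B16 = {p14}
  B17 = {p4}
  B18 = {p9}
  B19 = {q0}
  B20 = {q1}
  B21 = {q2}
  B22 = {q7}
  B23 = {q13}
  B24 = {q16}
  B25 = {q11}
  B26 = {q5}
  B27 = {q3}
  B28 = {q8}
  B29 = {q14}
  B30 = {q4}
  B31 = {q9}
p0 ∈ B0, q0 ∈ B19 → different blocks

P ≁ Q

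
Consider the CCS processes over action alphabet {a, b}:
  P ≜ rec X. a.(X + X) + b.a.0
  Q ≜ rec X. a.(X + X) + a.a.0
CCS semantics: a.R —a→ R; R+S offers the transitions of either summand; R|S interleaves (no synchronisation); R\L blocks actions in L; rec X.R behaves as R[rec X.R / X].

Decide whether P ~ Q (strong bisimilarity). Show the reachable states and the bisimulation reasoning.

P's transition system — 4 states:
  p0 = rec X. a.(X + X) + b.a.0 | --a--▸ p1, --b--▸ p2
  p1 = (rec X. a.(X + X) + b.a.0) + (rec X. a.(X + X) + b.a.0) | --a--▸ p1, --b--▸ p2
  p2 = a.0 | --a--▸ p3
  p3 = 0 | ∅
Q's transition system — 4 states:
  q0 = rec X. a.(X + X) + a.a.0 | --a--▸ q1, --a--▸ q2
  q1 = (rec X. a.(X + X) + a.a.0) + (rec X. a.(X + X) + a.a.0) | --a--▸ q1, --a--▸ q2
  q2 = a.0 | --a--▸ q3
  q3 = 0 | ∅
Partition-refinement fixed point:
  B0 = {p0, p1}
  B1 = {p2, q2}
  B2 = {p3, q3}
  B3 = {q0, q1}
p0 ∈ B0, q0 ∈ B3 → different blocks

P ≁ Q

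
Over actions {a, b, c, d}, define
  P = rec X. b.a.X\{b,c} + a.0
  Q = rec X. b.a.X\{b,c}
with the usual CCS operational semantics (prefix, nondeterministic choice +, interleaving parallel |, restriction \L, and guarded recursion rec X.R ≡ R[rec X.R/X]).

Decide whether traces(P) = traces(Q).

LTS(P): 5 reachable states
  u0 = rec X. b.a.X\{b,c} + a.0 has moves —a→ u1, —b→ u2
  u1 = 0 has moves ·
  u2 = a.(rec X. b.a.X\{b,c} + a.0)\{b,c} has moves —a→ u3
  u3 = (rec X. b.a.X\{b,c} + a.0)\{b,c} has moves —a→ u4
  u4 = 0\{b,c} has moves ·
LTS(Q): 3 reachable states
  v0 = rec X. b.a.X\{b,c} has moves —b→ v1
  v1 = a.(rec X. b.a.X\{b,c})\{b,c} has moves —a→ v2
  v2 = (rec X. b.a.X\{b,c})\{b,c} has moves ·
Executing a from P (initial set {u0}):
  after a @ step 1: {u1}
  — P admits the full trace.
Executing a from Q (initial set {v0}):
  after a @ step 1: no successor for Q

trace-distinct — witness ⟨a⟩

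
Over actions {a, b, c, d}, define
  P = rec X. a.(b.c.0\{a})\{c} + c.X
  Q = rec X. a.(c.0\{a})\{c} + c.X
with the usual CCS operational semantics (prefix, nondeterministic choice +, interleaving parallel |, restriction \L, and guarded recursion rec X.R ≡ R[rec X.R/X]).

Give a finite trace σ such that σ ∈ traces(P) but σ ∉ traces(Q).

ab

LTS(P): 3 reachable states
  p0 = rec X. a.(b.c.0\{a})\{c} + c.X ⊢ —a→ p1, —c→ p0
  p1 = (b.c.0\{a})\{c} ⊢ —b→ p2
  p2 = (c.0\{a})\{c} ⊢ ∅
LTS(Q): 2 reachable states
  q0 = rec X. a.(c.0\{a})\{c} + c.X ⊢ —a→ q1, —c→ q0
  q1 = (c.0\{a})\{c} ⊢ ∅
Trace ⟨ab⟩ through P, begin at {p0}:
  [1] a ⇒ {p1}
  [2] b ⇒ {p2}
  P completes σ.
Trace ⟨ab⟩ through Q, begin at {q0}:
  [1] a ⇒ {q1}
  [2] b ⇒ ∅  — Q cannot continue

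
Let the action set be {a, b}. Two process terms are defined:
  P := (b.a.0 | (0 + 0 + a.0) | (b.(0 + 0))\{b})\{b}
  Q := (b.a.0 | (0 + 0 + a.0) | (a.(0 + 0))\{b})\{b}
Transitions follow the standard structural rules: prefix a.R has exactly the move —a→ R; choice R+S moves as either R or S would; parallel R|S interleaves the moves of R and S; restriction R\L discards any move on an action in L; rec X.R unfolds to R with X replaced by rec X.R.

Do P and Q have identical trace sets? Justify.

LTS(P): 2 reachable states
  u0 = (b.a.0 | (0 + 0 + a.0) | (b.(0 + 0))\{b})\{b} → ··a··> u1
  u1 = (b.a.0 | 0 | (b.(0 + 0))\{b})\{b} → stopped
LTS(Q): 4 reachable states
  v0 = (b.a.0 | (0 + 0 + a.0) | (a.(0 + 0))\{b})\{b} → ··a··> v1, ··a··> v2
  v1 = (b.a.0 | (0 + 0 + a.0) | (0 + 0)\{b})\{b} → ··a··> v3
  v2 = (b.a.0 | 0 | (a.(0 + 0))\{b})\{b} → ··a··> v3
  v3 = (b.a.0 | 0 | (0 + 0)\{b})\{b} → stopped
Run σ = ⟨aa⟩ on Q: start {v0}
  [1] a ⇒ {v1, v2}
  [2] a ⇒ {v3}
  Q completes σ.
Run σ = ⟨aa⟩ on P: start {u0}
  [1] a ⇒ {u1}
  [2] a ⇒ no successor for P

trace-distinct — witness ⟨aa⟩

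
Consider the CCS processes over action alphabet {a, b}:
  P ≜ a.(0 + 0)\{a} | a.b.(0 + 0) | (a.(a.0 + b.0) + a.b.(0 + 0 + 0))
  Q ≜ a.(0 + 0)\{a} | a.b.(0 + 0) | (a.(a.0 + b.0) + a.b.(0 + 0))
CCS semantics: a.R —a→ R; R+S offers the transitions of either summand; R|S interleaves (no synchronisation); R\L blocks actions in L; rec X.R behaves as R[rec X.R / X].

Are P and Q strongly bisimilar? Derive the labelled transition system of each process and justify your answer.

P's transition system — 30 states:
  u0 = a.(0 + 0)\{a} | a.b.(0 + 0) | (a.(a.0 + b.0) + a.b.(0 + 0 + 0)) ⊢ —a→ u1, —a→ u2, —a→ u3, —a→ u4
  u1 = (0 + 0)\{a} | a.b.(0 + 0) | (a.(a.0 + b.0) + a.b.(0 + 0 + 0)) ⊢ —a→ u5, —a→ u6, —a→ u7
  u2 = a.(0 + 0)\{a} | a.b.(0 + 0) | (a.0 + b.0) ⊢ —a→ u5, —a→ u8, —a→ u9, —b→ u8
  u3 = a.(0 + 0)\{a} | a.b.(0 + 0) | b.(0 + 0 + 0) ⊢ —a→ u10, —a→ u6, —b→ u11
  u4 = a.(0 + 0)\{a} | b.(0 + 0) | (a.(a.0 + b.0) + a.b.(0 + 0 + 0)) ⊢ —a→ u10, —a→ u7, —a→ u9, —b→ u12
  u5 = (0 + 0)\{a} | a.b.(0 + 0) | (a.0 + b.0) ⊢ —a→ u13, —a→ u14, —b→ u13
  u6 = (0 + 0)\{a} | a.b.(0 + 0) | b.(0 + 0 + 0) ⊢ —a→ u15, —b→ u16
  u7 = (0 + 0)\{a} | b.(0 + 0) | (a.(a.0 + b.0) + a.b.(0 + 0 + 0)) ⊢ —a→ u14, —a→ u15, —b→ u17
  u8 = a.(0 + 0)\{a} | a.b.(0 + 0) | 0 ⊢ —a→ u13, —a→ u18
  u9 = a.(0 + 0)\{a} | b.(0 + 0) | (a.0 + b.0) ⊢ —a→ u14, —a→ u18, —b→ u18, —b→ u19
  u10 = a.(0 + 0)\{a} | b.(0 + 0) | b.(0 + 0 + 0) ⊢ —a→ u15, —b→ u20, —b→ u21
  u11 = a.(0 + 0)\{a} | a.b.(0 + 0) | (0 + 0 + 0) ⊢ —a→ u16, —a→ u21
  u12 = a.(0 + 0)\{a} | (0 + 0) | (a.(a.0 + b.0) + a.b.(0 + 0 + 0)) ⊢ —a→ u17, —a→ u19, —a→ u20
  u13 = (0 + 0)\{a} | a.b.(0 + 0) | 0 ⊢ —a→ u22
  u14 = (0 + 0)\{a} | b.(0 + 0) | (a.0 + b.0) ⊢ —a→ u22, —b→ u22, —b→ u23
  u15 = (0 + 0)\{a} | b.(0 + 0) | b.(0 + 0 + 0) ⊢ —b→ u24, —b→ u25
  u16 = (0 + 0)\{a} | a.b.(0 + 0) | (0 + 0 + 0) ⊢ —a→ u25
  u17 = (0 + 0)\{a} | (0 + 0) | (a.(a.0 + b.0) + a.b.(0 + 0 + 0)) ⊢ —a→ u23, —a→ u24
  u18 = a.(0 + 0)\{a} | b.(0 + 0) | 0 ⊢ —a→ u22, —b→ u26
  u19 = a.(0 + 0)\{a} | (0 + 0) | (a.0 + b.0) ⊢ —a→ u23, —a→ u26, —b→ u26
  u20 = a.(0 + 0)\{a} | (0 + 0) | b.(0 + 0 + 0) ⊢ —a→ u24, —b→ u27
  u21 = a.(0 + 0)\{a} | b.(0 + 0) | (0 + 0 + 0) ⊢ —a→ u25, —b→ u27
  u22 = (0 + 0)\{a} | b.(0 + 0) | 0 ⊢ —b→ u28
  u23 = (0 + 0)\{a} | (0 + 0) | (a.0 + b.0) ⊢ —a→ u28, —b→ u28
  u24 = (0 + 0)\{a} | (0 + 0) | b.(0 + 0 + 0) ⊢ —b→ u29
  u25 = (0 + 0)\{a} | b.(0 + 0) | (0 + 0 + 0) ⊢ —b→ u29
  u26 = a.(0 + 0)\{a} | (0 + 0) | 0 ⊢ —a→ u28
  u27 = a.(0 + 0)\{a} | (0 + 0) | (0 + 0 + 0) ⊢ —a→ u29
  u28 = (0 + 0)\{a} | (0 + 0) | 0 ⊢ ∅
  u29 = (0 + 0)\{a} | (0 + 0) | (0 + 0 + 0) ⊢ ∅
Q's transition system — 30 states:
  v0 = a.(0 + 0)\{a} | a.b.(0 + 0) | (a.(a.0 + b.0) + a.b.(0 + 0)) ⊢ —a→ v1, —a→ v2, —a→ v3, —a→ v4
  v1 = (0 + 0)\{a} | a.b.(0 + 0) | (a.(a.0 + b.0) + a.b.(0 + 0)) ⊢ —a→ v5, —a→ v6, —a→ v7
  v2 = a.(0 + 0)\{a} | a.b.(0 + 0) | (a.0 + b.0) ⊢ —a→ v5, —a→ v8, —a→ v9, —b→ v8
  v3 = a.(0 + 0)\{a} | a.b.(0 + 0) | b.(0 + 0) ⊢ —a→ v10, —a→ v6, —b→ v11
  v4 = a.(0 + 0)\{a} | b.(0 + 0) | (a.(a.0 + b.0) + a.b.(0 + 0)) ⊢ —a→ v10, —a→ v7, —a→ v9, —b→ v12
  v5 = (0 + 0)\{a} | a.b.(0 + 0) | (a.0 + b.0) ⊢ —a→ v13, —a→ v14, —b→ v13
  v6 = (0 + 0)\{a} | a.b.(0 + 0) | b.(0 + 0) ⊢ —a→ v15, —b→ v16
  v7 = (0 + 0)\{a} | b.(0 + 0) | (a.(a.0 + b.0) + a.b.(0 + 0)) ⊢ —a→ v14, —a→ v15, —b→ v17
  v8 = a.(0 + 0)\{a} | a.b.(0 + 0) | 0 ⊢ —a→ v13, —a→ v18
  v9 = a.(0 + 0)\{a} | b.(0 + 0) | (a.0 + b.0) ⊢ —a→ v14, —a→ v18, —b→ v18, —b→ v19
  v10 = a.(0 + 0)\{a} | b.(0 + 0) | b.(0 + 0) ⊢ —a→ v15, —b→ v20, —b→ v21
  v11 = a.(0 + 0)\{a} | a.b.(0 + 0) | (0 + 0) ⊢ —a→ v16, —a→ v21
  v12 = a.(0 + 0)\{a} | (0 + 0) | (a.(a.0 + b.0) + a.b.(0 + 0)) ⊢ —a→ v17, —a→ v19, —a→ v20
  v13 = (0 + 0)\{a} | a.b.(0 + 0) | 0 ⊢ —a→ v22
  v14 = (0 + 0)\{a} | b.(0 + 0) | (a.0 + b.0) ⊢ —a→ v22, —b→ v22, —b→ v23
  v15 = (0 + 0)\{a} | b.(0 + 0) | b.(0 + 0) ⊢ —b→ v24, —b→ v25
  v16 = (0 + 0)\{a} | a.b.(0 + 0) | (0 + 0) ⊢ —a→ v25
  v17 = (0 + 0)\{a} | (0 + 0) | (a.(a.0 + b.0) + a.b.(0 + 0)) ⊢ —a→ v23, —a→ v24
  v18 = a.(0 + 0)\{a} | b.(0 + 0) | 0 ⊢ —a→ v22, —b→ v26
  v19 = a.(0 + 0)\{a} | (0 + 0) | (a.0 + b.0) ⊢ —a→ v23, —a→ v26, —b→ v26
  v20 = a.(0 + 0)\{a} | (0 + 0) | b.(0 + 0) ⊢ —a→ v24, —b→ v27
  v21 = a.(0 + 0)\{a} | b.(0 + 0) | (0 + 0) ⊢ —a→ v25, —b→ v27
  v22 = (0 + 0)\{a} | b.(0 + 0) | 0 ⊢ —b→ v28
  v23 = (0 + 0)\{a} | (0 + 0) | (a.0 + b.0) ⊢ —a→ v28, —b→ v28
  v24 = (0 + 0)\{a} | (0 + 0) | b.(0 + 0) ⊢ —b→ v29
  v25 = (0 + 0)\{a} | b.(0 + 0) | (0 + 0) ⊢ —b→ v29
  v26 = a.(0 + 0)\{a} | (0 + 0) | 0 ⊢ —a→ v28
  v27 = a.(0 + 0)\{a} | (0 + 0) | (0 + 0) ⊢ —a→ v29
  v28 = (0 + 0)\{a} | (0 + 0) | 0 ⊢ ∅
  v29 = (0 + 0)\{a} | (0 + 0) | (0 + 0) ⊢ ∅
Bisimilarity quotient blocks:
  B0 = {u0, v0}
  B1 = {u1, v1}
  B2 = {u5, v5}
  B3 = {u13, u16, v13, v16}
  B4 = {u22, u24, u25, v22, v24, v25}
  B5 = {u28, u29, v28, v29}
  B6 = {u14, v14}
  B7 = {u23, v23}
  B8 = {u7, v7}
  B9 = {u17, v17}
  B10 = {u15, v15}
  B11 = {u6, v6}
  B12 = {u3, v3}
  B13 = {u11, u8, v11, v8}
  B14 = {u18, u20, u21, v18, v20, v21}
  B15 = {u26, u27, v26, v27}
  B16 = {u10, v10}
  B17 = {u2, v2}
  B18 = {u9, v9}
  B19 = {u19, v19}
  B20 = {u4, v4}
  B21 = {u12, v12}
u0 ∈ B0, v0 ∈ B0 → same block

YES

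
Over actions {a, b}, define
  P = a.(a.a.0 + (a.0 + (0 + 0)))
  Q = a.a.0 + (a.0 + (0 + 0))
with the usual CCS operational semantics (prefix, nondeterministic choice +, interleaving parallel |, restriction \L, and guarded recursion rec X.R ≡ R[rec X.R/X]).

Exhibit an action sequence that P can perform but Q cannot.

aaa

LTS(P): 4 reachable states
  u0 = a.(a.a.0 + (a.0 + (0 + 0))) ⊢ -a-> u1
  u1 = a.a.0 + (a.0 + (0 + 0)) ⊢ -a-> u2, -a-> u3
  u2 = 0 ⊢ (no moves)
  u3 = a.0 ⊢ -a-> u2
LTS(Q): 3 reachable states
  v0 = a.a.0 + (a.0 + (0 + 0)) ⊢ -a-> v1, -a-> v2
  v1 = 0 ⊢ (no moves)
  v2 = a.0 ⊢ -a-> v1
Run σ = ⟨aaa⟩ on P: start {u0}
  step 1 (a): {u1}
  step 2 (a): {u2, u3}
  step 3 (a): {u2}
  ✓ P
Run σ = ⟨aaa⟩ on Q: start {v0}
  step 1 (a): {v1, v2}
  step 2 (a): {v1}
  step 3 (a): ∅  — Q cannot continue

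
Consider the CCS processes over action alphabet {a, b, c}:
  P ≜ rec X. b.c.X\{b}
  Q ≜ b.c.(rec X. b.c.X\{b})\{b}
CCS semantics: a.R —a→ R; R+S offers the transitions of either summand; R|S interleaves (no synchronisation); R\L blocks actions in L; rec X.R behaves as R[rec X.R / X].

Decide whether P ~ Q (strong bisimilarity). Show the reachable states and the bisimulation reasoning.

LTS(P): 3 reachable states
  p0 = rec X. b.c.X\{b} :: -b-> p1
  p1 = c.(rec X. b.c.X\{b})\{b} :: -c-> p2
  p2 = (rec X. b.c.X\{b})\{b} :: ·
LTS(Q): 3 reachable states
  q0 = b.c.(rec X. b.c.X\{b})\{b} :: -b-> q1
  q1 = c.(rec X. b.c.X\{b})\{b} :: -c-> q2
  q2 = (rec X. b.c.X\{b})\{b} :: ·
Bisimilarity quotient blocks:
  B0 = {p0, q0}
  B1 = {p1, q1}
  B2 = {p2, q2}
p0 ∈ B0, q0 ∈ B0 → same block

P ~ Q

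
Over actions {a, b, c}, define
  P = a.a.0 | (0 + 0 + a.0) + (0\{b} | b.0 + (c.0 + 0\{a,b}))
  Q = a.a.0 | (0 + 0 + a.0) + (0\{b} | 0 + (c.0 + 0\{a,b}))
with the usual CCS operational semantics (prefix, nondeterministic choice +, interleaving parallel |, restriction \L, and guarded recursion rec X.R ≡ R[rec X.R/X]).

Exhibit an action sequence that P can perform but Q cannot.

b

Reachable graph of P (8 states):
  u0 = a.a.0 | (0 + 0 + a.0) + (0\{b} | b.0 + (c.0 + 0\{a,b})) :: ··a··> u1, ··a··> u2, ··b··> u3, ··c··> u4
  u1 = a.0 | (0 + 0 + a.0) :: ··a··> u5, ··a··> u6
  u2 = a.a.0 | 0 :: ··a··> u6
  u3 = 0\{b} | 0 :: deadlocked
  u4 = 0 :: deadlocked
  u5 = 0 | (0 + 0 + a.0) :: ··a··> u7
  u6 = a.0 | 0 :: ··a··> u7
  u7 = 0 | 0 :: deadlocked
Reachable graph of Q (7 states):
  v0 = a.a.0 | (0 + 0 + a.0) + (0\{b} | 0 + (c.0 + 0\{a,b})) :: ··a··> v1, ··a··> v2, ··c··> v3
  v1 = a.0 | (0 + 0 + a.0) :: ··a··> v4, ··a··> v5
  v2 = a.a.0 | 0 :: ··a··> v5
  v3 = 0 :: deadlocked
  v4 = 0 | (0 + 0 + a.0) :: ··a··> v6
  v5 = a.0 | 0 :: ··a··> v6
  v6 = 0 | 0 :: deadlocked
Executing b from P (initial set {u0}):
  after b @ step 1: {u3}
  P completes σ.
Executing b from Q (initial set {v0}):
  after b @ step 1: no successor for Q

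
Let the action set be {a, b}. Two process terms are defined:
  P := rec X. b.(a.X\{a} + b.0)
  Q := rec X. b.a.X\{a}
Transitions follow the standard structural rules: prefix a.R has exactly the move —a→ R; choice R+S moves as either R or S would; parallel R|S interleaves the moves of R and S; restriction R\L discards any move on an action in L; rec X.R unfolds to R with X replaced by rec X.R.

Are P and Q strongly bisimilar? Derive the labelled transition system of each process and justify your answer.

P ≁ Q

LTS(P): 6 reachable states
  m0 = rec X. b.(a.X\{a} + b.0) has moves --b--▸ m1
  m1 = a.(rec X. b.(a.X\{a} + b.0))\{a} + b.0 has moves --a--▸ m2, --b--▸ m3
  m2 = (rec X. b.(a.X\{a} + b.0))\{a} has moves --b--▸ m4
  m3 = 0 has moves stopped
  m4 = (a.(rec X. b.(a.X\{a} + b.0))\{a} + b.0)\{a} has moves --b--▸ m5
  m5 = 0\{a} has moves stopped
LTS(Q): 4 reachable states
  n0 = rec X. b.a.X\{a} has moves --b--▸ n1
  n1 = a.(rec X. b.a.X\{a})\{a} has moves --a--▸ n2
  n2 = (rec X. b.a.X\{a})\{a} has moves --b--▸ n3
  n3 = (a.(rec X. b.a.X\{a})\{a})\{a} has moves stopped
Partition-refinement fixed point:
  B0 = {m0}
  B1 = {m1}
  B2 = {m2}
  B3 = {m4, n2}
  B4 = {m3, m5, n3}
  B5 = {n0}
  B6 = {n1}
m0 ∈ B0, n0 ∈ B5 → different blocks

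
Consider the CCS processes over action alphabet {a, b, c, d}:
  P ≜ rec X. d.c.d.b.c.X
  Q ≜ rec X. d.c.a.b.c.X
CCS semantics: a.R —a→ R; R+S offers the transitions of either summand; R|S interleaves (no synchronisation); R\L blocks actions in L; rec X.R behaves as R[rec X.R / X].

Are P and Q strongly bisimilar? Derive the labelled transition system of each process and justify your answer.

P's transition system — 5 states:
  p0 = rec X. d.c.d.b.c.X ⊢ -d-> p1
  p1 = c.d.b.c.(rec X. d.c.d.b.c.X) ⊢ -c-> p2
  p2 = d.b.c.(rec X. d.c.d.b.c.X) ⊢ -d-> p3
  p3 = b.c.(rec X. d.c.d.b.c.X) ⊢ -b-> p4
  p4 = c.(rec X. d.c.d.b.c.X) ⊢ -c-> p0
Q's transition system — 5 states:
  q0 = rec X. d.c.a.b.c.X ⊢ -d-> q1
  q1 = c.a.b.c.(rec X. d.c.a.b.c.X) ⊢ -c-> q2
  q2 = a.b.c.(rec X. d.c.a.b.c.X) ⊢ -a-> q3
  q3 = b.c.(rec X. d.c.a.b.c.X) ⊢ -b-> q4
  q4 = c.(rec X. d.c.a.b.c.X) ⊢ -c-> q0
Partition-refinement fixed point:
  B0 = {p0}
  B1 = {p1}
  B2 = {p2}
  B3 = {p3}
  B4 = {p4}
  B5 = {q0}
  B6 = {q1}
  B7 = {q2}
  B8 = {q3}
  B9 = {q4}
p0 ∈ B0, q0 ∈ B5 → different blocks

not bisimilar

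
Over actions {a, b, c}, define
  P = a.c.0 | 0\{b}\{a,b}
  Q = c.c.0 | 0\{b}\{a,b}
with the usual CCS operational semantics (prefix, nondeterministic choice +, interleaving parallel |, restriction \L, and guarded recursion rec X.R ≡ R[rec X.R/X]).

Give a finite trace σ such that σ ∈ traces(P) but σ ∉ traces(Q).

a

LTS(P): 3 reachable states
  m0 = a.c.0 | 0\{b}\{a,b} :: ··a··> m1
  m1 = c.0 | 0\{b}\{a,b} :: ··c··> m2
  m2 = 0 | 0\{b}\{a,b} :: deadlocked
LTS(Q): 3 reachable states
  n0 = c.c.0 | 0\{b}\{a,b} :: ··c··> n1
  n1 = c.0 | 0\{b}\{a,b} :: ··c··> n2
  n2 = 0 | 0\{b}\{a,b} :: deadlocked
Run σ = ⟨a⟩ on P: start {m0}
  after a @ step 1: {m1}
  P completes σ.
Run σ = ⟨a⟩ on Q: start {n0}
  after a @ step 1: ∅  — Q cannot continue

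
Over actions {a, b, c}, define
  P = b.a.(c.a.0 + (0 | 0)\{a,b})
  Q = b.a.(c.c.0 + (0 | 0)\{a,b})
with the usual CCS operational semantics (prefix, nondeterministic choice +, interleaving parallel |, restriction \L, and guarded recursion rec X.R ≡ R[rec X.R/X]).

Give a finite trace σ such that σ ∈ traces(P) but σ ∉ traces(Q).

baca

LTS(P): 5 reachable states
  p0 = b.a.(c.a.0 + (0 | 0)\{a,b}) | ··b··> p1
  p1 = a.(c.a.0 + (0 | 0)\{a,b}) | ··a··> p2
  p2 = c.a.0 + (0 | 0)\{a,b} | ··c··> p3
  p3 = a.0 | ··a··> p4
  p4 = 0 | stopped
LTS(Q): 5 reachable states
  q0 = b.a.(c.c.0 + (0 | 0)\{a,b}) | ··b··> q1
  q1 = a.(c.c.0 + (0 | 0)\{a,b}) | ··a··> q2
  q2 = c.c.0 + (0 | 0)\{a,b} | ··c··> q3
  q3 = c.0 | ··c··> q4
  q4 = 0 | stopped
Run σ = ⟨baca⟩ on P: start {p0}
  after b @ step 1: {p1}
  after a @ step 2: {p2}
  after c @ step 3: {p3}
  after a @ step 4: {p4}
  ✓ P
Run σ = ⟨baca⟩ on Q: start {q0}
  after b @ step 1: {q1}
  after a @ step 2: {q2}
  after c @ step 3: {q3}
  after a @ step 4: no successor for Q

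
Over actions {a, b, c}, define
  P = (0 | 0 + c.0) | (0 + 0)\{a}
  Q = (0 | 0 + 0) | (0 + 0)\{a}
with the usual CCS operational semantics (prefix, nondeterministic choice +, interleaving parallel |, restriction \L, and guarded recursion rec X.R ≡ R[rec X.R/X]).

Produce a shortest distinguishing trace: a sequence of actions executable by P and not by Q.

c

Reachable graph of P (2 states):
  m0 = (0 | 0 + c.0) | (0 + 0)\{a} has moves --c--▸ m1
  m1 = 0 | (0 + 0)\{a} has moves ·
Reachable graph of Q (1 states):
  n0 = (0 | 0 + 0) | (0 + 0)\{a} has moves ·
Executing c from P (initial set {m0}):
  [1] c ⇒ {m1}
  ✓ P
Executing c from Q (initial set {n0}):
  [1] c ⇒ ∅ (Q stuck)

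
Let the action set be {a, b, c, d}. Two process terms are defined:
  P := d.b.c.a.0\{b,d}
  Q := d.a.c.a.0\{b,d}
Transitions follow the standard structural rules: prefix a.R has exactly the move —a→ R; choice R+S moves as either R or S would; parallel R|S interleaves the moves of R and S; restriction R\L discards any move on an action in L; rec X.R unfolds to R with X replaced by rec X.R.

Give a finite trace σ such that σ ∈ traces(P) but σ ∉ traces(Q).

db

P's transition system — 5 states:
  m0 = d.b.c.a.0\{b,d} → —d→ m1
  m1 = b.c.a.0\{b,d} → —b→ m2
  m2 = c.a.0\{b,d} → —c→ m3
  m3 = a.0\{b,d} → —a→ m4
  m4 = 0\{b,d} → ·
Q's transition system — 5 states:
  n0 = d.a.c.a.0\{b,d} → —d→ n1
  n1 = a.c.a.0\{b,d} → —a→ n2
  n2 = c.a.0\{b,d} → —c→ n3
  n3 = a.0\{b,d} → —a→ n4
  n4 = 0\{b,d} → ·
Trace ⟨db⟩ through P, begin at {m0}:
  [1] d ⇒ {m1}
  [2] b ⇒ {m2}
  — P admits the full trace.
Trace ⟨db⟩ through Q, begin at {n0}:
  [1] d ⇒ {n1}
  [2] b ⇒ ∅  — Q cannot continue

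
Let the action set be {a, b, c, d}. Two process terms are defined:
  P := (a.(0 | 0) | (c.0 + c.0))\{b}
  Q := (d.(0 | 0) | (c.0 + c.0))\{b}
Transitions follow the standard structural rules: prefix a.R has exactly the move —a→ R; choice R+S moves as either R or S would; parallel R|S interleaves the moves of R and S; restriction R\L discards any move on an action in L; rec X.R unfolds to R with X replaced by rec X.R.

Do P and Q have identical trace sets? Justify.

P's transition system — 4 states:
  s0 = (a.(0 | 0) | (c.0 + c.0))\{b} → --a--▸ s1, --c--▸ s2
  s1 = (0 | 0 | (c.0 + c.0))\{b} → --c--▸ s3
  s2 = (a.(0 | 0) | 0)\{b} → --a--▸ s3
  s3 = (0 | 0 | 0)\{b} → deadlocked
Q's transition system — 4 states:
  t0 = (d.(0 | 0) | (c.0 + c.0))\{b} → --c--▸ t1, --d--▸ t2
  t1 = (d.(0 | 0) | 0)\{b} → --d--▸ t3
  t2 = (0 | 0 | (c.0 + c.0))\{b} → --c--▸ t3
  t3 = (0 | 0 | 0)\{b} → deadlocked
Executing a from P (initial set {s0}):
  step 1 (a): {s1}
  P completes σ.
Executing a from Q (initial set {t0}):
  step 1 (a): ∅ (Q stuck)

trace-distinct — witness ⟨a⟩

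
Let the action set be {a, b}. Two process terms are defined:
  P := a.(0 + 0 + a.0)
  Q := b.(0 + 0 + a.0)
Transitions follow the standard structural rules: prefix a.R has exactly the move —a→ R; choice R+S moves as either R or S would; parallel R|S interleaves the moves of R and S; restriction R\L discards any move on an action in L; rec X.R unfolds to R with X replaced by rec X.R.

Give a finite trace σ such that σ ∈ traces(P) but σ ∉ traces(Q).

a

P's transition system — 3 states:
  m0 = a.(0 + 0 + a.0) ⊢ =a=> m1
  m1 = 0 + 0 + a.0 ⊢ =a=> m2
  m2 = 0 ⊢ deadlocked
Q's transition system — 3 states:
  n0 = b.(0 + 0 + a.0) ⊢ =b=> n1
  n1 = 0 + 0 + a.0 ⊢ =a=> n2
  n2 = 0 ⊢ deadlocked
Run σ = ⟨a⟩ on P: start {m0}
  step 1 (a): {m1}
  — P admits the full trace.
Run σ = ⟨a⟩ on Q: start {n0}
  step 1 (a): no successor for Q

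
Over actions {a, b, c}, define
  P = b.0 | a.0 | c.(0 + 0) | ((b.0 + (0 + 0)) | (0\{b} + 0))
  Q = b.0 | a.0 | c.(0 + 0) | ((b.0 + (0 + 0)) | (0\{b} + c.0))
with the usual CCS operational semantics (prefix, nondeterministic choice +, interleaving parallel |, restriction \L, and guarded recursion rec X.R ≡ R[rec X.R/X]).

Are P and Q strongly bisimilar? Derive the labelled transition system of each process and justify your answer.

Reachable graph of P (16 states):
  s0 = b.0 | a.0 | c.(0 + 0) | ((b.0 + (0 + 0)) | (0\{b} + 0)) | =a=> s1, =b=> s2, =b=> s3, =c=> s4
  s1 = b.0 | 0 | c.(0 + 0) | ((b.0 + (0 + 0)) | (0\{b} + 0)) | =b=> s5, =b=> s6, =c=> s7
  s2 = 0 | a.0 | c.(0 + 0) | ((b.0 + (0 + 0)) | (0\{b} + 0)) | =a=> s5, =b=> s8, =c=> s9
  s3 = b.0 | a.0 | c.(0 + 0) | (0 | (0\{b} + 0)) | =a=> s6, =b=> s8, =c=> s10
  s4 = b.0 | a.0 | (0 + 0) | ((b.0 + (0 + 0)) | (0\{b} + 0)) | =a=> s7, =b=> s10, =b=> s9
  s5 = 0 | 0 | c.(0 + 0) | ((b.0 + (0 + 0)) | (0\{b} + 0)) | =b=> s11, =c=> s12
  s6 = b.0 | 0 | c.(0 + 0) | (0 | (0\{b} + 0)) | =b=> s11, =c=> s13
  s7 = b.0 | 0 | (0 + 0) | ((b.0 + (0 + 0)) | (0\{b} + 0)) | =b=> s12, =b=> s13
  s8 = 0 | a.0 | c.(0 + 0) | (0 | (0\{b} + 0)) | =a=> s11, =c=> s14
  s9 = 0 | a.0 | (0 + 0) | ((b.0 + (0 + 0)) | (0\{b} + 0)) | =a=> s12, =b=> s14
  s10 = b.0 | a.0 | (0 + 0) | (0 | (0\{b} + 0)) | =a=> s13, =b=> s14
  s11 = 0 | 0 | c.(0 + 0) | (0 | (0\{b} + 0)) | =c=> s15
  s12 = 0 | 0 | (0 + 0) | ((b.0 + (0 + 0)) | (0\{b} + 0)) | =b=> s15
  s13 = b.0 | 0 | (0 + 0) | (0 | (0\{b} + 0)) | =b=> s15
  s14 = 0 | a.0 | (0 + 0) | (0 | (0\{b} + 0)) | =a=> s15
  s15 = 0 | 0 | (0 + 0) | (0 | (0\{b} + 0)) | ·
Reachable graph of Q (32 states):
  t0 = b.0 | a.0 | c.(0 + 0) | ((b.0 + (0 + 0)) | (0\{b} + c.0)) | =a=> t1, =b=> t2, =b=> t3, =c=> t4, =c=> t5
  t1 = b.0 | 0 | c.(0 + 0) | ((b.0 + (0 + 0)) | (0\{b} + c.0)) | =b=> t6, =b=> t7, =c=> t8, =c=> t9
  t2 = 0 | a.0 | c.(0 + 0) | ((b.0 + (0 + 0)) | (0\{b} + c.0)) | =a=> t6, =b=> t10, =c=> t11, =c=> t12
  t3 = b.0 | a.0 | c.(0 + 0) | (0 | (0\{b} + c.0)) | =a=> t7, =b=> t10, =c=> t13, =c=> t14
  t4 = b.0 | a.0 | (0 + 0) | ((b.0 + (0 + 0)) | (0\{b} + c.0)) | =a=> t8, =b=> t11, =b=> t13, =c=> t15
  t5 = b.0 | a.0 | c.(0 + 0) | ((b.0 + (0 + 0)) | 0) | =a=> t9, =b=> t12, =b=> t14, =c=> t15
  t6 = 0 | 0 | c.(0 + 0) | ((b.0 + (0 + 0)) | (0\{b} + c.0)) | =b=> t16, =c=> t17, =c=> t18
  t7 = b.0 | 0 | c.(0 + 0) | (0 | (0\{b} + c.0)) | =b=> t16, =c=> t19, =c=> t20
  t8 = b.0 | 0 | (0 + 0) | ((b.0 + (0 + 0)) | (0\{b} + c.0)) | =b=> t17, =b=> t19, =c=> t21
  t9 = b.0 | 0 | c.(0 + 0) | ((b.0 + (0 + 0)) | 0) | =b=> t18, =b=> t20, =c=> t21
  t10 = 0 | a.0 | c.(0 + 0) | (0 | (0\{b} + c.0)) | =a=> t16, =c=> t22, =c=> t23
  t11 = 0 | a.0 | (0 + 0) | ((b.0 + (0 + 0)) | (0\{b} + c.0)) | =a=> t17, =b=> t22, =c=> t24
  t12 = 0 | a.0 | c.(0 + 0) | ((b.0 + (0 + 0)) | 0) | =a=> t18, =b=> t23, =c=> t24
  t13 = b.0 | a.0 | (0 + 0) | (0 | (0\{b} + c.0)) | =a=> t19, =b=> t22, =c=> t25
  t14 = b.0 | a.0 | c.(0 + 0) | (0 | 0) | =a=> t20, =b=> t23, =c=> t25
  t15 = b.0 | a.0 | (0 + 0) | ((b.0 + (0 + 0)) | 0) | =a=> t21, =b=> t24, =b=> t25
  t16 = 0 | 0 | c.(0 + 0) | (0 | (0\{b} + c.0)) | =c=> t26, =c=> t27
  t17 = 0 | 0 | (0 + 0) | ((b.0 + (0 + 0)) | (0\{b} + c.0)) | =b=> t26, =c=> t28
  t18 = 0 | 0 | c.(0 + 0) | ((b.0 + (0 + 0)) | 0) | =b=> t27, =c=> t28
  t19 = b.0 | 0 | (0 + 0) | (0 | (0\{b} + c.0)) | =b=> t26, =c=> t29
  t20 = b.0 | 0 | c.(0 + 0) | (0 | 0) | =b=> t27, =c=> t29
  t21 = b.0 | 0 | (0 + 0) | ((b.0 + (0 + 0)) | 0) | =b=> t28, =b=> t29
  t22 = 0 | a.0 | (0 + 0) | (0 | (0\{b} + c.0)) | =a=> t26, =c=> t30
  t23 = 0 | a.0 | c.(0 + 0) | (0 | 0) | =a=> t27, =c=> t30
  t24 = 0 | a.0 | (0 + 0) | ((b.0 + (0 + 0)) | 0) | =a=> t28, =b=> t30
  t25 = b.0 | a.0 | (0 + 0) | (0 | 0) | =a=> t29, =b=> t30
  t26 = 0 | 0 | (0 + 0) | (0 | (0\{b} + c.0)) | =c=> t31
  t27 = 0 | 0 | c.(0 + 0) | (0 | 0) | =c=> t31
  t28 = 0 | 0 | (0 + 0) | ((b.0 + (0 + 0)) | 0) | =b=> t31
  t29 = b.0 | 0 | (0 + 0) | (0 | 0) | =b=> t31
  t30 = 0 | a.0 | (0 + 0) | (0 | 0) | =a=> t31
  t31 = 0 | 0 | (0 + 0) | (0 | 0) | ·
Bisimilarity quotient blocks:
  B0 = {s0, t4, t5}
  B1 = {s2, s3, t11, t12, t13, t14}
  B2 = {s8, t22, t23}
  B3 = {s11, t26, t27}
  B4 = {s15, t31}
  B5 = {s14, t30}
  B6 = {s5, s6, t17, t18, t19, t20}
  B7 = {s12, s13, t28, t29}
  B8 = {s10, s9, t24, t25}
  B9 = {s1, t8, t9}
  B10 = {s7, t21}
  B11 = {s4, t15}
  B12 = {t0}
  B13 = {t1}
  B14 = {t6, t7}
  B15 = {t16}
  B16 = {t2, t3}
  B17 = {t10}
s0 ∈ B0, t0 ∈ B12 → different blocks

NO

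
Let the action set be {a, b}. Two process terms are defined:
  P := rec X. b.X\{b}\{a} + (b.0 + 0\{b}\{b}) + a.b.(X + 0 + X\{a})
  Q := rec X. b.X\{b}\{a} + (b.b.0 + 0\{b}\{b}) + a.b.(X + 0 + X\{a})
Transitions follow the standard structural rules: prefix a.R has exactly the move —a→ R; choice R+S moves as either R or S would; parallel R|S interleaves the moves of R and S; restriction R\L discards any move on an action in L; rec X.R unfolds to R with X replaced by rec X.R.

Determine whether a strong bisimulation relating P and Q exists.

P ≁ Q

Reachable graph of P (7 states):
  p0 = rec X. b.X\{b}\{a} + (b.0 + 0\{b}\{b}) + a.b.(X + 0 + X\{a}) ⊢ —a→ p1, —b→ p2, —b→ p3
  p1 = b.((rec X. b.X\{b}\{a} + (b.0 + 0\{b}\{b}) + a.b.(X + 0 + X\{a})) + 0 + (rec X. b.X\{b}\{a} + (b.0 + 0\{b}\{b}) + a.b.(X + 0 + X\{a}))\{a}) ⊢ —b→ p4
  p2 = (rec X. b.X\{b}\{a} + (b.0 + 0\{b}\{b}) + a.b.(X + 0 + X\{a}))\{b}\{a} ⊢ stopped
  p3 = 0 ⊢ stopped
  p4 = (rec X. b.X\{b}\{a} + (b.0 + 0\{b}\{b}) + a.b.(X + 0 + X\{a})) + 0 + (rec X. b.X\{b}\{a} + (b.0 + 0\{b}\{b}) + a.b.(X + 0 + X\{a}))\{a} ⊢ —a→ p1, —b→ p2, —b→ p3, —b→ p5, —b→ p6
  p5 = (rec X. b.X\{b}\{a} + (b.0 + 0\{b}\{b}) + a.b.(X + 0 + X\{a}))\{b}\{a}\{a} ⊢ stopped
  p6 = 0\{a} ⊢ stopped
Reachable graph of Q (9 states):
  q0 = rec X. b.X\{b}\{a} + (b.b.0 + 0\{b}\{b}) + a.b.(X + 0 + X\{a}) ⊢ —a→ q1, —b→ q2, —b→ q3
  q1 = b.((rec X. b.X\{b}\{a} + (b.b.0 + 0\{b}\{b}) + a.b.(X + 0 + X\{a})) + 0 + (rec X. b.X\{b}\{a} + (b.b.0 + 0\{b}\{b}) + a.b.(X + 0 + X\{a}))\{a}) ⊢ —b→ q4
  q2 = (rec X. b.X\{b}\{a} + (b.b.0 + 0\{b}\{b}) + a.b.(X + 0 + X\{a}))\{b}\{a} ⊢ stopped
  q3 = b.0 ⊢ —b→ q5
  q4 = (rec X. b.X\{b}\{a} + (b.b.0 + 0\{b}\{b}) + a.b.(X + 0 + X\{a})) + 0 + (rec X. b.X\{b}\{a} + (b.b.0 + 0\{b}\{b}) + a.b.(X + 0 + X\{a}))\{a} ⊢ —a→ q1, —b→ q2, —b→ q3, —b→ q6, —b→ q7
  q5 = 0 ⊢ stopped
  q6 = (b.0)\{a} ⊢ —b→ q8
  q7 = (rec X. b.X\{b}\{a} + (b.b.0 + 0\{b}\{b}) + a.b.(X + 0 + X\{a}))\{b}\{a}\{a} ⊢ stopped
  q8 = 0\{a} ⊢ stopped
Bisimilarity quotient blocks:
  B0 = {p0, p4}
  B1 = {p1}
  B2 = {p2, p3, p5, p6, q2, q5, q7, q8}
  B3 = {q0, q4}
  B4 = {q1}
  B5 = {q3, q6}
p0 ∈ B0, q0 ∈ B3 → different blocks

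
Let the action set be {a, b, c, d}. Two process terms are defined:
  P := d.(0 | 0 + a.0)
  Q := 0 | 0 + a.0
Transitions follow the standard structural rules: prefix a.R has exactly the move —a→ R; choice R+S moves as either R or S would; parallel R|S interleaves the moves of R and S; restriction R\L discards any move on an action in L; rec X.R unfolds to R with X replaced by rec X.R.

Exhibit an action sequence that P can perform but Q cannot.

d

Reachable graph of P (3 states):
  m0 = d.(0 | 0 + a.0) :: --d--▸ m1
  m1 = 0 | 0 + a.0 :: --a--▸ m2
  m2 = 0 :: ∅
Reachable graph of Q (2 states):
  n0 = 0 | 0 + a.0 :: --a--▸ n1
  n1 = 0 :: ∅
Run σ = ⟨d⟩ on P: start {m0}
  step 1 (d): {m1}
  P completes σ.
Run σ = ⟨d⟩ on Q: start {n0}
  step 1 (d): ∅  — Q cannot continue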